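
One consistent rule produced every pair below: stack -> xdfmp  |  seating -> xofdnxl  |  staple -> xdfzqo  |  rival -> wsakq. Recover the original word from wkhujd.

A repeating key of period 2 is used — shifts +5, +10 over and over.
Decoding wkhujd: w−5=r, k−10=a, h−5=c, u−10=k, j−5=e, d−10=t.

racket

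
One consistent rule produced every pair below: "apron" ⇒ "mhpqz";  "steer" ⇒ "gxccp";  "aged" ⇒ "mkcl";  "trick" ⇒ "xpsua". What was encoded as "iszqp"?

a(0)→m(12) and p(15)→h(7) fit y≡17x+12 (mod 26); the inverse of 17 mod 26 is 23. Each letter's alphabet position (a=0..z=25) is mapped through 17·x+12 mod 26 — an affine cipher.
Decoding iszqp: i(8)→23·(8−12)≡12=m; s(18)→23·(18−12)≡8=i; z(25)→23·(25−12)≡13=n; q(16)→23·(16−12)≡14=o; p(15)→23·(15−12)≡17=r (all mod 26).

minor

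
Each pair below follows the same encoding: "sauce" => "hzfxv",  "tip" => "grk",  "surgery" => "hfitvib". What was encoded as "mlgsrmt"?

nothing

Letters are reflected about the middle of the alphabet (position → 25−position): Atbash.
Reversing it on mlgsrmt: m↔n, l↔o, g↔t, s↔h, r↔i, m↔n, t↔g.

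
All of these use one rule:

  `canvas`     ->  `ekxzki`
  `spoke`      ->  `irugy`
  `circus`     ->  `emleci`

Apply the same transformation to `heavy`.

c(2)→e(4) and a(0)→k(10) fit y≡23x+10 (mod 26); the inverse of 23 mod 26 is 17. Treating letters as 0–25, the rule is x ↦ 23x + 10 (mod 26).
Applying it to heavy: h(7)→23·7+10≡15=p; e(4)→23·4+10≡24=y; a(0)→23·0+10≡10=k; v(21)→23·21+10≡25=z; y(24)→23·24+10≡16=q (all mod 26).

pykzq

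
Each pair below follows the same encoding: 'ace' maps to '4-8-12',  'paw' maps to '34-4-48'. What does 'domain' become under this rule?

10-32-28-4-20-30

a(#1)→4 and c(#3)→8: differences scale by 2, so n = 2·pos + 2. With a=1..z=26, the number is 2·pos + 2.
On domain: d=4→10, o=15→32, m=13→28, a=1→4, i=9→20, n=14→30.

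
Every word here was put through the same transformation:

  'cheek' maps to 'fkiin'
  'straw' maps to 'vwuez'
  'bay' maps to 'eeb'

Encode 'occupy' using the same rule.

The rule splits by letter class: vowels +4, consonants +3.
Applying it to occupy: o(vowel)+4=s, c(cons)+3=f, c(cons)+3=f, u(vowel)+4=y, p(cons)+3=s, y(cons)+3=b.

sffysb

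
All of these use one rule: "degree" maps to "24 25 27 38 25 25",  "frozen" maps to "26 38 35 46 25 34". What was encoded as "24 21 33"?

Letters become their 1-based position plus 20 (so a→21, b→22, …).
Undoing it on 24 21 33: 24→(24−20)÷1=4=d, 21→(21−20)÷1=1=a, 33→(33−20)÷1=13=m.

dam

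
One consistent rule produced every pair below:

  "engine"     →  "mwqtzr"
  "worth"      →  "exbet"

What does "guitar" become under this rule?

In engine: e→m is +8, n→w is +9, g→q is +10, i→t is +11 — the shift increases by 1 each position. Letter i (0-indexed) is shifted by i+8, so successive shifts are 8, 9, 10, ….
Applying it to guitar: g+8=o, u+9=d, i+10=s, t+11=e, a+12=m, r+13=e.

odseme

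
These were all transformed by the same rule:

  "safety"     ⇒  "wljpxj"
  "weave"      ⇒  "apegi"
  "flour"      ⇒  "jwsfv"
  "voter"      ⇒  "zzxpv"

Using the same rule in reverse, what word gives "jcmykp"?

fringe

Shifts by position in safety: pos 0: s→w (+4), pos 1: a→l (+11), pos 2: f→j (+4), pos 3: e→p (+11) — repeating every 2. The shifts repeat in a cycle of length 2: positions 0,1,… shift by +4, +11, then the pattern repeats.
Reversing it on jcmykp: j−4=f, c−11=r, m−4=i, y−11=n, k−4=g, p−11=e.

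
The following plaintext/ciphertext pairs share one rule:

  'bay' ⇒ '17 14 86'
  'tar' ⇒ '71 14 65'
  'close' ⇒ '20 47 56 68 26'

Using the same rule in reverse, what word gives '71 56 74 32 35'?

tough

b(#2)→17 and a(#1)→14: differences scale by 3, so n = 3·pos + 11. With a=1..z=26, the number is 3·pos + 11.
Undoing it on 71 56 74 32 35: 71→(71−11)÷3=20=t, 56→(56−11)÷3=15=o, 74→(74−11)÷3=21=u, 32→(32−11)÷3=7=g, 35→(35−11)÷3=8=h.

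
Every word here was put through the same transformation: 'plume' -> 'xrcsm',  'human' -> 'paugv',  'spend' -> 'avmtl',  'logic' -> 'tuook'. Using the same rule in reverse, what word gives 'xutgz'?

polar

A repeating key of period 2 is used — shifts +8, +6 over and over.
Reversing it on xutgz: x−8=p, u−6=o, t−8=l, g−6=a, z−8=r.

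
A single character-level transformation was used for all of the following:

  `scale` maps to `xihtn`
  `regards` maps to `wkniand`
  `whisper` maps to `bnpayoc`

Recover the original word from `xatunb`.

Letter i (0-indexed) is shifted by i+5, so successive shifts are 5, 6, 7, ….
Undoing it on xatunb: x−5=s, a−6=u, t−7=m, u−8=m, n−9=e, b−10=r.

summer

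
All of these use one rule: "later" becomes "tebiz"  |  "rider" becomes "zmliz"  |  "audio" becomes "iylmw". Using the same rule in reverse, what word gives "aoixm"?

Shifts by position in later: pos 0: l→t (+8), pos 1: a→e (+4), pos 2: t→b (+8), pos 3: e→i (+4) — repeating every 2. A repeating key of period 2 is used — shifts +8, +4 over and over.
Decoding aoixm: a−8=s, o−4=k, i−8=a, x−4=t, m−8=e.

skate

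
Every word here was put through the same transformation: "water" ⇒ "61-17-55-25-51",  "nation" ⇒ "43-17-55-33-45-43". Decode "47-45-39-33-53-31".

w(#23)→61 and a(#1)→17: differences scale by 2, so n = 2·pos + 15. The formula is n = 2×(alphabet index, a=1) + 15.
Reversing it on 47-45-39-33-53-31: 47→(47−15)÷2=16=p, 45→(45−15)÷2=15=o, 39→(39−15)÷2=12=l, 33→(33−15)÷2=9=i, 53→(53−15)÷2=19=s, 31→(31−15)÷2=8=h.

polish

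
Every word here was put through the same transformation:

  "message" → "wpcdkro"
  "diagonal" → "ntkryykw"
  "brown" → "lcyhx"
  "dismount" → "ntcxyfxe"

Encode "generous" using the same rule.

qpxpbzed

It's a Vigenère-style cipher with numeric key [10,11]: position i shifts by key[i mod 2].
For generous: g+10=q, e+11=p, n+10=x, e+11=p, r+10=b, o+11=z, u+10=e, s+11=d.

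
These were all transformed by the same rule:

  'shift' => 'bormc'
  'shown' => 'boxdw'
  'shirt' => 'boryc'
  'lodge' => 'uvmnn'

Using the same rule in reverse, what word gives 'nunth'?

enemy

Shifts by position in shift: pos 0: s→b (+9), pos 1: h→o (+7), pos 2: i→r (+9), pos 3: f→m (+7) — repeating every 2. It's a Vigenère-style cipher with numeric key [9,7]: position i shifts by key[i mod 2].
Reversing it on nunth: n−9=e, u−7=n, n−9=e, t−7=m, h−9=y.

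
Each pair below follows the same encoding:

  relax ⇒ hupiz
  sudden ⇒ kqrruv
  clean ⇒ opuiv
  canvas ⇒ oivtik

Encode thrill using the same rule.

r(17)→h(7) and e(4)→u(20) fit y≡3x+8 (mod 26); the inverse of 3 mod 26 is 9. This is an affine cipher: with a=0,…,z=25, each position x becomes (3x+8) mod 26.
Applying it to thrill: t(19)→3·19+8≡13=n; h(7)→3·7+8≡3=d; r(17)→3·17+8≡7=h; i(8)→3·8+8≡6=g; l(11)→3·11+8≡15=p; l(11)→3·11+8≡15=p (all mod 26).

ndhgpp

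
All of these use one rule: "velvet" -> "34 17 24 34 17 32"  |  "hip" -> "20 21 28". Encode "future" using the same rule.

v is letter #22 and maps to 34: an offset of 12. Each letter is replaced by its alphabet position (a=1..z=26) + 12.
For future: f=6→18, u=21→33, t=20→32, u=21→33, r=18→30, e=5→17.

18 33 32 33 30 17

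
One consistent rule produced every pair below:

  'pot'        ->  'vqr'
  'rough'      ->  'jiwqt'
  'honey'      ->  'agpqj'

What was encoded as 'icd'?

The output letters match the input read backwards, each shifted +2: pot reversed is top. The word is reversed, then every letter is shifted forward by 2.
Undoing it on icd: shift back: i−2=g, c−2=a, d−2=b → gab; then reverse → bag.

bag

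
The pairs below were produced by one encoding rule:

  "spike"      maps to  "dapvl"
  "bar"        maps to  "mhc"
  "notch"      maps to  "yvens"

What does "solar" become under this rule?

The shift depends on letter class: consonant s→d is +11, but vowel i→p is +7. Two shifts are in play — +7 for a/e/i/o/u, +11 for every other letter.
On solar: s(cons)+11=d, o(vowel)+7=v, l(cons)+11=w, a(vowel)+7=h, r(cons)+11=c.

dvwhc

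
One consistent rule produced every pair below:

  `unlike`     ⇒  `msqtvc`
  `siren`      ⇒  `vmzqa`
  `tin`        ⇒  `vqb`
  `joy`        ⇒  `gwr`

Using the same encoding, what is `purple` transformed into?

mtxzcx

Two steps: reverse the string, then apply a Caesar shift of +8.
Applying it to purple: reverse → elprup; then shift: e+8=m, l+8=t, p+8=x, r+8=z, u+8=c, p+8=x.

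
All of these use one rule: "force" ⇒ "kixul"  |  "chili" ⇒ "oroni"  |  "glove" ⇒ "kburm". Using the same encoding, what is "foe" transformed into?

kul

The output letters match the input read backwards, each shifted +6: force reversed is ecrof. Read the word backwards and shift each letter +6.
Applying it to foe: reverse → eof; then shift: e+6=k, o+6=u, f+6=l.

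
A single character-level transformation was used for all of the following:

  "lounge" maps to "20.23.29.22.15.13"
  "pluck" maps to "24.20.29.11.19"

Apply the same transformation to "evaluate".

l is letter #12 and maps to 20: an offset of 8. The number is (letter's place in the alphabet, a=1) + 8.
Applying it to evaluate: e=5→13, v=22→30, a=1→9, l=12→20, u=21→29, a=1→9, t=20→28, e=5→13.

13.30.9.20.29.9.28.13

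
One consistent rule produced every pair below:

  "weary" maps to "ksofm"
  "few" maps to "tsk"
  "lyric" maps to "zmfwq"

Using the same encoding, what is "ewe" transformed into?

Compare letters: w→k is +14, e→s is +14, a→o is +14 — a constant shift. Every letter moves 14 places later in the alphabet, wrapping around z→a.
For ewe: e+14=s, w+14=k, e+14=s.

sks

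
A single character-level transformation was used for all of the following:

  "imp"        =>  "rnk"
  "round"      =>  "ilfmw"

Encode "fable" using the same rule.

Each pair mirrors across the alphabet (i↔r, m↔n, p↔k): positions sum to 25. This is the alphabet-reversal cipher (Atbash): a becomes z, b becomes y, etc.
For fable: f↔u, a↔z, b↔y, l↔o, e↔v.

uzyov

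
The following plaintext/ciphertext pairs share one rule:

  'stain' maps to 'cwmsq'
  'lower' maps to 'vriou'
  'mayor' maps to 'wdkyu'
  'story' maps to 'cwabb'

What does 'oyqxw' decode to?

Shifts by position in stain: pos 0: s→c (+10), pos 1: t→w (+3), pos 2: a→m (+12), pos 3: i→s (+10), pos 4: n→q (+3) — repeating every 3. A repeating key of period 3 is used — shifts +10, +3, +12 over and over.
Reversing it on oyqxw: o−10=e, y−3=v, q−12=e, x−10=n, w−3=t.

event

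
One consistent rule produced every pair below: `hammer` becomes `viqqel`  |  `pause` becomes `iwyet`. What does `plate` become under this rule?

ixept

Read the word backwards and shift each letter +4.
For plate: reverse → etalp; then shift: e+4=i, t+4=x, a+4=e, l+4=p, p+4=t.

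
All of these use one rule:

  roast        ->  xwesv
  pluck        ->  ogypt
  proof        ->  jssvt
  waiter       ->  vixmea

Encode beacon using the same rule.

rsgeif

The output letters match the input read backwards, each shifted +4: roast reversed is tsaor. Two steps: reverse the string, then apply a Caesar shift of +4.
On beacon: reverse → nocaeb; then shift: n+4=r, o+4=s, c+4=g, a+4=e, e+4=i, b+4=f.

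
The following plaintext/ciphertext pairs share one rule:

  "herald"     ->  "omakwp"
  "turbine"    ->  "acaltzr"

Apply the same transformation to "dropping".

kzxzauau

In herald: h→o is +7, e→m is +8, r→a is +9, a→k is +10 — the shift increases by 1 each position. Each letter shifts forward by (position + 7), i.e. 7, 8, 9, … — the shift grows by one for each successive letter.
Applying it to dropping: d+7=k, r+8=z, o+9=x, p+10=z, p+11=a, i+12=u, n+13=a, g+14=u.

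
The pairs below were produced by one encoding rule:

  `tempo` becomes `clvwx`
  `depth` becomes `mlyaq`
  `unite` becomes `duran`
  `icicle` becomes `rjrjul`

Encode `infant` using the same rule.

A repeating key of period 2 is used — shifts +9, +7 over and over.
On infant: i+9=r, n+7=u, f+9=o, a+7=h, n+9=w, t+7=a.

ruohwa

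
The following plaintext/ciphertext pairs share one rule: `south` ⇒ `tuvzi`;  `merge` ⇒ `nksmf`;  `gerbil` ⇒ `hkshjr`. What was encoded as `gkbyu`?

feast

It's a Vigenère-style cipher with numeric key [1,6]: position i shifts by key[i mod 2].
Decoding gkbyu: g−1=f, k−6=e, b−1=a, y−6=s, u−1=t.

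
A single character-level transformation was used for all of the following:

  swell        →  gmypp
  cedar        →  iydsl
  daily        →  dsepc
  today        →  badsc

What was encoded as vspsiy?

palace

s(18)→g(6) and w(22)→m(12) fit y≡21x+18 (mod 26); the inverse of 21 mod 26 is 5. Each letter's alphabet position (a=0..z=25) is mapped through 21·x+18 mod 26 — an affine cipher.
Decoding vspsiy: v(21)→5·(21−18)≡15=p; s(18)→5·(18−18)≡0=a; p(15)→5·(15−18)≡11=l; s(18)→5·(18−18)≡0=a; i(8)→5·(8−18)≡2=c; y(24)→5·(24−18)≡4=e (all mod 26).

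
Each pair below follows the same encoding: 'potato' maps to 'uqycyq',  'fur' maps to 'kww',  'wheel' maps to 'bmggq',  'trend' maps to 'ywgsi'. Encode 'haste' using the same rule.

The shift depends on letter class: consonant p→u is +5, but vowel o→q is +2. The rule splits by letter class: vowels +2, consonants +5.
For haste: h(cons)+5=m, a(vowel)+2=c, s(cons)+5=x, t(cons)+5=y, e(vowel)+2=g.

mcxyg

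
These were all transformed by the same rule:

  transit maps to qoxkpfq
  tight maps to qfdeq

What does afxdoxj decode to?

Compare letters: t→q is +23, r→o is +23, a→x is +23 — a constant shift. This is a Caesar cipher with shift 23.
Reversing it on afxdoxj: a−23=d, f−23=i, x−23=a, d−23=g, o−23=r, x−23=a, j−23=m.

diagram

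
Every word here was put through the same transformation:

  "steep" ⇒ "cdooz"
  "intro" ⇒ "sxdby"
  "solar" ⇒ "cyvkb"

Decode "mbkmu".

Each letter is shifted forward by 10 in the alphabet (a Caesar shift of +10).
Reversing it on mbkmu: m−10=c, b−10=r, k−10=a, m−10=c, u−10=k.

crack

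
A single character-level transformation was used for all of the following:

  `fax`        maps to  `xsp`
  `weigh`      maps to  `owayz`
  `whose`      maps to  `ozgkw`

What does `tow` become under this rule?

Each letter is shifted forward by 18 in the alphabet (a Caesar shift of +18).
For tow: t+18=l, o+18=g, w+18=o.

lgo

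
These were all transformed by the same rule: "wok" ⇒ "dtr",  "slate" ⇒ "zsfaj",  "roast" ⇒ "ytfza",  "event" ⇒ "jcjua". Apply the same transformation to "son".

The shift depends on letter class: consonant w→d is +7, but vowel o→t is +5. Two shifts are in play — +5 for a/e/i/o/u, +7 for every other letter.
For son: s(cons)+7=z, o(vowel)+5=t, n(cons)+7=u.

ztu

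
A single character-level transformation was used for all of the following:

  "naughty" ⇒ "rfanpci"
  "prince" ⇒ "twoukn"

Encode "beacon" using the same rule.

fjgjww

Letter i (0-indexed) is shifted by i+4, so successive shifts are 4, 5, 6, ….
For beacon: b+4=f, e+5=j, a+6=g, c+7=j, o+8=w, n+9=w.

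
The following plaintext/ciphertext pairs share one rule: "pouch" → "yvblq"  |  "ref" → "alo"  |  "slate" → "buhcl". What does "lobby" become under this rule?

uvkkh

The shift depends on letter class: consonant p→y is +9, but vowel o→v is +7. Two shifts are in play — +7 for a/e/i/o/u, +9 for every other letter.
On lobby: l(cons)+9=u, o(vowel)+7=v, b(cons)+9=k, b(cons)+9=k, y(cons)+9=h.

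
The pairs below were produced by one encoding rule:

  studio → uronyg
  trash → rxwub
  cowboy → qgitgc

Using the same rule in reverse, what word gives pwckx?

s(18)→u(20) and t(19)→r(17) fit y≡23x+22 (mod 26); the inverse of 23 mod 26 is 17. This is an affine cipher: with a=0,…,z=25, each position x becomes (23x+22) mod 26.
Reversing it on pwckx: p(15)→17·(15−22)≡11=l; w(22)→17·(22−22)≡0=a; c(2)→17·(2−22)≡24=y; k(10)→17·(10−22)≡4=e; x(23)→17·(23−22)≡17=r (all mod 26).

layer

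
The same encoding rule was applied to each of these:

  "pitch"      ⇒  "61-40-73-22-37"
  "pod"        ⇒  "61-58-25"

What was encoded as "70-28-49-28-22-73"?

p(#16)→61 and i(#9)→40: differences scale by 3, so n = 3·pos + 13. Each letter becomes 3×(its alphabet position, a=1..z=26) + 13.
Reversing it on 70-28-49-28-22-73: 70→(70−13)÷3=19=s, 28→(28−13)÷3=5=e, 49→(49−13)÷3=12=l, 28→(28−13)÷3=5=e, 22→(22−13)÷3=3=c, 73→(73−13)÷3=20=t.

select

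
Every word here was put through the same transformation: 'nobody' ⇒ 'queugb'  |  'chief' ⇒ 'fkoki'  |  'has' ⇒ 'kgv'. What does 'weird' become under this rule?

zkoug

The shift depends on letter class: consonant n→q is +3, but vowel o→u is +6. The rule splits by letter class: vowels +6, consonants +3.
On weird: w(cons)+3=z, e(vowel)+6=k, i(vowel)+6=o, r(cons)+3=u, d(cons)+3=g.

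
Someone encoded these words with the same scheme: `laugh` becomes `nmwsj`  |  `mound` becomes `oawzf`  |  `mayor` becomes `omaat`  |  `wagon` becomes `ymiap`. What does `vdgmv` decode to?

Shifts by position in laugh: pos 0: l→n (+2), pos 1: a→m (+12), pos 2: u→w (+2), pos 3: g→s (+12) — repeating every 2. It's a Vigenère-style cipher with numeric key [2,12]: position i shifts by key[i mod 2].
Reversing it on vdgmv: v−2=t, d−12=r, g−2=e, m−12=a, v−2=t.

treat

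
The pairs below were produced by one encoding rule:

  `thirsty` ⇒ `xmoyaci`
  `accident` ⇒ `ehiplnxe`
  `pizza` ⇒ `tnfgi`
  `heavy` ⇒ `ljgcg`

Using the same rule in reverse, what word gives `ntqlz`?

In thirsty: t→x is +4, h→m is +5, i→o is +6, r→y is +7 — the shift increases by 1 each position. Each letter shifts forward by (position + 4), i.e. 4, 5, 6, … — the shift grows by one for each successive letter.
Decoding ntqlz: n−4=j, t−5=o, q−6=k, l−7=e, z−8=r.

joker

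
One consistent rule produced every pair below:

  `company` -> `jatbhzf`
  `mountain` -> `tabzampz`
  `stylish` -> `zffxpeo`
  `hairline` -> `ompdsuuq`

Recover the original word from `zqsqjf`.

Shifts by position in company: pos 0: c→j (+7), pos 1: o→a (+12), pos 2: m→t (+7), pos 3: p→b (+12) — repeating every 2. It's a Vigenère-style cipher with numeric key [7,12]: position i shifts by key[i mod 2].
Reversing it on zqsqjf: z−7=s, q−12=e, s−7=l, q−12=e, j−7=c, f−12=t.

select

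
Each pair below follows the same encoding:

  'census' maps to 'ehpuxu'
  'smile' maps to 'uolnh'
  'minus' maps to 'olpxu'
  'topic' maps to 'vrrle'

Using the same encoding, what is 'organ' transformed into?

rtidp

The shift depends on letter class: consonant c→e is +2, but vowel e→h is +3. Vowels shift forward by 3 and consonants shift forward by 2.
On organ: o(vowel)+3=r, r(cons)+2=t, g(cons)+2=i, a(vowel)+3=d, n(cons)+2=p.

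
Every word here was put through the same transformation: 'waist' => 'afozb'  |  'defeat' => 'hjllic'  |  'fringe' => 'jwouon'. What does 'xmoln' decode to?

thief

In waist: w→a is +4, a→f is +5, i→o is +6, s→z is +7 — the shift increases by 1 each position. Letter i (0-indexed) is shifted by i+4, so successive shifts are 4, 5, 6, ….
Decoding xmoln: x−4=t, m−5=h, o−6=i, l−7=e, n−8=f.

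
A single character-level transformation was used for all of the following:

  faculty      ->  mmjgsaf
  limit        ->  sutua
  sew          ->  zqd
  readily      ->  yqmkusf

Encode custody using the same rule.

Two shifts are in play — +12 for a/e/i/o/u, +7 for every other letter.
On custody: c(cons)+7=j, u(vowel)+12=g, s(cons)+7=z, t(cons)+7=a, o(vowel)+12=a, d(cons)+7=k, y(cons)+7=f.

jgzaakf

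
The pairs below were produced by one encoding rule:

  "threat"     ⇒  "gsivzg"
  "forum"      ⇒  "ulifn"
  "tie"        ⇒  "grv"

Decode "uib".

Letters are reflected about the middle of the alphabet (position → 25−position): Atbash.
Undoing it on uib: u↔f, i↔r, b↔y.

fry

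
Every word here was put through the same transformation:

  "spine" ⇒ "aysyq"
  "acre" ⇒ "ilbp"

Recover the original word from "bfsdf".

Each letter shifts forward by (position + 8), i.e. 8, 9, 10, … — the shift grows by one for each successive letter.
Reversing it on bfsdf: b−8=t, f−9=w, s−10=i, d−11=s, f−12=t.

twist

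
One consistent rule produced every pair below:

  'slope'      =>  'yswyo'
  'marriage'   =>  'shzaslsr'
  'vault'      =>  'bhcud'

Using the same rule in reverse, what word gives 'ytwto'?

smoke

In slope: s→y is +6, l→s is +7, o→w is +8, p→y is +9 — the shift increases by 1 each position. Each letter shifts forward by (position + 6), i.e. 6, 7, 8, … — the shift grows by one for each successive letter.
Decoding ytwto: y−6=s, t−7=m, w−8=o, t−9=k, o−10=e.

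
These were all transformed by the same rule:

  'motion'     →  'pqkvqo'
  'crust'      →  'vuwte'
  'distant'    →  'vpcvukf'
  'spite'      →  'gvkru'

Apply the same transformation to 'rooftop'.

rqvhqqt

The output letters match the input read backwards, each shifted +2: motion reversed is noitom. Read the word backwards and shift each letter +2.
On rooftop: reverse → potfoor; then shift: p+2=r, o+2=q, t+2=v, f+2=h, o+2=q, o+2=q, r+2=t.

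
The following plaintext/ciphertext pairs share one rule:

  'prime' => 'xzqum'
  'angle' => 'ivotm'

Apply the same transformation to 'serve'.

Each letter is shifted forward by 8 in the alphabet (a Caesar shift of +8).
On serve: s+8=a, e+8=m, r+8=z, v+8=d, e+8=m.

amzdm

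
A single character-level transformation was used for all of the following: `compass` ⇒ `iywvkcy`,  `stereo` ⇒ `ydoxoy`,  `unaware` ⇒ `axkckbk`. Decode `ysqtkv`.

Shifts by position in compass: pos 0: c→i (+6), pos 1: o→y (+10), pos 2: m→w (+10), pos 3: p→v (+6), pos 4: a→k (+10), pos 5: s→c (+10) — repeating every 3. It's a Vigenère-style cipher with numeric key [6,10,10]: position i shifts by key[i mod 3].
Undoing it on ysqtkv: y−6=s, s−10=i, q−10=g, t−6=n, k−10=a, v−10=l.

signal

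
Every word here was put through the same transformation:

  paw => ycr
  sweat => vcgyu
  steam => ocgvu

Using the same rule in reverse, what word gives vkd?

bit

The output letters match the input read backwards, each shifted +2: paw reversed is wap. Read the word backwards and shift each letter +2.
Reversing it on vkd: shift back: v−2=t, k−2=i, d−2=b → tib; then reverse → bit.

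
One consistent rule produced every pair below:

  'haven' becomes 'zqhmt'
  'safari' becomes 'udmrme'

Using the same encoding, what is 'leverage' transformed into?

The output letters match the input read backwards, each shifted +12: haven reversed is nevah. Two steps: reverse the string, then apply a Caesar shift of +12.
On leverage: reverse → egarevel; then shift: e+12=q, g+12=s, a+12=m, r+12=d, e+12=q, v+12=h, e+12=q, l+12=x.

qsmdqhqx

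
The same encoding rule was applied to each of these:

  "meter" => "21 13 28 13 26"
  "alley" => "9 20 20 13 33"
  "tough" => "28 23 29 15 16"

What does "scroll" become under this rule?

m is letter #13 and maps to 21: an offset of 8. Each letter is replaced by its alphabet position (a=1..z=26) + 8.
For scroll: s=19→27, c=3→11, r=18→26, o=15→23, l=12→20, l=12→20.

27 11 26 23 20 20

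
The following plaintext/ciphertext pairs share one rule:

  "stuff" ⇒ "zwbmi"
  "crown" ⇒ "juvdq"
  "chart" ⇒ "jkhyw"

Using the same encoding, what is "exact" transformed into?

lahjw

Shifts by position in stuff: pos 0: s→z (+7), pos 1: t→w (+3), pos 2: u→b (+7), pos 3: f→m (+7), pos 4: f→i (+3) — repeating every 3. The shifts repeat in a cycle of length 3: positions 0,1,… shift by +7, +3, +7, then the pattern repeats.
Applying it to exact: e+7=l, x+3=a, a+7=h, c+7=j, t+3=w.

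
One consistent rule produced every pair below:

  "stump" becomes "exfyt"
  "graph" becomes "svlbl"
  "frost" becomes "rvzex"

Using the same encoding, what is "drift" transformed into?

Shifts by position in stump: pos 0: s→e (+12), pos 1: t→x (+4), pos 2: u→f (+11), pos 3: m→y (+12), pos 4: p→t (+4) — repeating every 3. The shifts repeat in a cycle of length 3: positions 0,1,… shift by +12, +4, +11, then the pattern repeats.
On drift: d+12=p, r+4=v, i+11=t, f+12=r, t+4=x.

pvtrx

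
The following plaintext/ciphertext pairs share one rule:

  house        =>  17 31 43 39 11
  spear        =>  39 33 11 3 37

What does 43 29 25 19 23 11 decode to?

unlike

h(#8)→17 and o(#15)→31: differences scale by 2, so n = 2·pos + 1. The formula is n = 2×(alphabet index, a=1) + 1.
Undoing it on 43 29 25 19 23 11: 43→(43−1)÷2=21=u, 29→(29−1)÷2=14=n, 25→(25−1)÷2=12=l, 19→(19−1)÷2=9=i, 23→(23−1)÷2=11=k, 11→(11−1)÷2=5=e.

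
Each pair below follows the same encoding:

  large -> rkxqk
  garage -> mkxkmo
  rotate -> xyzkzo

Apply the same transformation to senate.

Shifts by position in large: pos 0: l→r (+6), pos 1: a→k (+10), pos 2: r→x (+6), pos 3: g→q (+10) — repeating every 2. It's a Vigenère-style cipher with numeric key [6,10]: position i shifts by key[i mod 2].
Applying it to senate: s+6=y, e+10=o, n+6=t, a+10=k, t+6=z, e+10=o.

yotkzo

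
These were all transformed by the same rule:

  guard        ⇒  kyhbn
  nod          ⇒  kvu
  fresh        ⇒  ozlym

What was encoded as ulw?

Read the word backwards and shift each letter +7.
Undoing it on ulw: shift back: u−7=n, l−7=e, w−7=p → nep; then reverse → pen.

pen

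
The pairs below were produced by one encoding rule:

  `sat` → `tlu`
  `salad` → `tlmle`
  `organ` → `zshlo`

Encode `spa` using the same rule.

The shift depends on letter class: consonant s→t is +1, but vowel a→l is +11. Vowels shift forward by 11 and consonants shift forward by 1.
Applying it to spa: s(cons)+1=t, p(cons)+1=q, a(vowel)+11=l.

tql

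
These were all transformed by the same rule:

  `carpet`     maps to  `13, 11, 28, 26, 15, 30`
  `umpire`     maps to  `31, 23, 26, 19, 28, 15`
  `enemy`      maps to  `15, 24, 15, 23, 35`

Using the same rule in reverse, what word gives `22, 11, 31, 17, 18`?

laugh

The number is (letter's place in the alphabet, a=1) + 10.
Decoding 22, 11, 31, 17, 18: 22→(22−10)÷1=12=l, 11→(11−10)÷1=1=a, 31→(31−10)÷1=21=u, 17→(17−10)÷1=7=g, 18→(18−10)÷1=8=h.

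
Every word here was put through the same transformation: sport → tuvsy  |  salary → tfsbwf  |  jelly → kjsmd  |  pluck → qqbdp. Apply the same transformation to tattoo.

ufautv

Shifts by position in sport: pos 0: s→t (+1), pos 1: p→u (+5), pos 2: o→v (+7), pos 3: r→s (+1), pos 4: t→y (+5) — repeating every 3. A repeating key of period 3 is used — shifts +1, +5, +7 over and over.
For tattoo: t+1=u, a+5=f, t+7=a, t+1=u, o+5=t, o+7=v.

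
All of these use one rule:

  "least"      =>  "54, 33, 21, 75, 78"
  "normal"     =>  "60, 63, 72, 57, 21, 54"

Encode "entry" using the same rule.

33, 60, 78, 72, 93

The formula is n = 3×(alphabet index, a=1) + 18.
Applying it to entry: e=5→33, n=14→60, t=20→78, r=18→72, y=25→93.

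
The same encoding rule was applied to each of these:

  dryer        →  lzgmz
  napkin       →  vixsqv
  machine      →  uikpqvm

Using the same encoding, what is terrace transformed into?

Each letter is shifted forward by 8 in the alphabet (a Caesar shift of +8).
For terrace: t+8=b, e+8=m, r+8=z, r+8=z, a+8=i, c+8=k, e+8=m.

bmzzikm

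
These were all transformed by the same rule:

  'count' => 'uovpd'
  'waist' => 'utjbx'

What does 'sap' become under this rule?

qbt

The output letters match the input read backwards, each shifted +1: count reversed is tnuoc. The word is reversed, then every letter is shifted forward by 1.
For sap: reverse → pas; then shift: p+1=q, a+1=b, s+1=t.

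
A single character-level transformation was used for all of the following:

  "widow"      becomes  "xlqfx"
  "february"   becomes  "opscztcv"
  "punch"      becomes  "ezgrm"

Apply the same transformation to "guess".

nzpbb

Each letter's alphabet position (a=0..z=25) is mapped through 25·x+19 mod 26 — an affine cipher.
On guess: g(6)→25·6+19≡13=n; u(20)→25·20+19≡25=z; e(4)→25·4+19≡15=p; s(18)→25·18+19≡1=b; s(18)→25·18+19≡1=b (all mod 26).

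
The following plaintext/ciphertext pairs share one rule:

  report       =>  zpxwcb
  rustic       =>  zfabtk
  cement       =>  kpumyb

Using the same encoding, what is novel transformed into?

It's a Vigenère-style cipher with numeric key [8,11,8]: position i shifts by key[i mod 3].
On novel: n+8=v, o+11=z, v+8=d, e+8=m, l+11=w.

vzdmw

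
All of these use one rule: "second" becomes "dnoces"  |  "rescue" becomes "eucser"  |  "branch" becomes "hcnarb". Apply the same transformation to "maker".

rekam

The output letters match the input read backwards: second reversed is dnoces. It's just the letters in reverse order.
For maker: reverse → rekam.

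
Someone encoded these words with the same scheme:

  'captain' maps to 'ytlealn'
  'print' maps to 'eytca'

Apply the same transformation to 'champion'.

Read the word backwards and shift each letter +11.
Applying it to champion: reverse → noipmahc; then shift: n+11=y, o+11=z, i+11=t, p+11=a, m+11=x, a+11=l, h+11=s, c+11=n.

yztaxlsn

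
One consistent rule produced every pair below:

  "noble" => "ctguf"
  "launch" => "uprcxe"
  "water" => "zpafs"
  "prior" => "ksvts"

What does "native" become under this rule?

cpavif

n(13)→c(2) and o(14)→t(19) fit y≡17x+15 (mod 26); the inverse of 17 mod 26 is 23. Each letter's alphabet position (a=0..z=25) is mapped through 17·x+15 mod 26 — an affine cipher.
On native: n(13)→17·13+15≡2=c; a(0)→17·0+15≡15=p; t(19)→17·19+15≡0=a; i(8)→17·8+15≡21=v; v(21)→17·21+15≡8=i; e(4)→17·4+15≡5=f (all mod 26).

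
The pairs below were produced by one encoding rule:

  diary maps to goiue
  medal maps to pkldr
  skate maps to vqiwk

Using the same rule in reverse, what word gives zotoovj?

Shifts by position in diary: pos 0: d→g (+3), pos 1: i→o (+6), pos 2: a→i (+8), pos 3: r→u (+3), pos 4: y→e (+6) — repeating every 3. A repeating key of period 3 is used — shifts +3, +6, +8 over and over.
Undoing it on zotoovj: z−3=w, o−6=i, t−8=l, o−3=l, o−6=i, v−8=n, j−3=g.

willing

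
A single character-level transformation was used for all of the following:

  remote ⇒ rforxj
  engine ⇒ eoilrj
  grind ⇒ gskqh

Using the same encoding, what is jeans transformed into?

In remote: r→r is +0, e→f is +1, m→o is +2, o→r is +3 — the shift increases by 1 each position. Each letter shifts forward by its position index (0, 1, 2, …) — the shift grows by one for each successive letter.
For jeans: j+0=j, e+1=f, a+2=c, n+3=q, s+4=w.

jfcqw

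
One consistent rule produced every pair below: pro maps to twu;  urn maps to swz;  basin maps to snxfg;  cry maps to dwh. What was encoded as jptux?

The output letters match the input read backwards, each shifted +5: pro reversed is orp. The word is reversed, then every letter is shifted forward by 5.
Reversing it on jptux: shift back: j−5=e, p−5=k, t−5=o, u−5=p, x−5=s → ekops; then reverse → spoke.

spoke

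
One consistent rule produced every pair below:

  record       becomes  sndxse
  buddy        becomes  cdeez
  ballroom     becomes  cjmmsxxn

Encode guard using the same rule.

hdjse

The shift depends on letter class: consonant r→s is +1, but vowel e→n is +9. Two shifts are in play — +9 for a/e/i/o/u, +1 for every other letter.
For guard: g(cons)+1=h, u(vowel)+9=d, a(vowel)+9=j, r(cons)+1=s, d(cons)+1=e.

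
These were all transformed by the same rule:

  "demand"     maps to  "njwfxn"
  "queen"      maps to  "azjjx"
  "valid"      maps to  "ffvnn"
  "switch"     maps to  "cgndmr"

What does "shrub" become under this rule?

The shift depends on letter class: consonant d→n is +10, but vowel e→j is +5. The rule splits by letter class: vowels +5, consonants +10.
For shrub: s(cons)+10=c, h(cons)+10=r, r(cons)+10=b, u(vowel)+5=z, b(cons)+10=l.

crbzl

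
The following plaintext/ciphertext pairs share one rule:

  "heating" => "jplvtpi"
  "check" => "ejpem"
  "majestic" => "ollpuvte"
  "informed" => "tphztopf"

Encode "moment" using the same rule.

ozoppv

Vowels shift forward by 11 and consonants shift forward by 2.
Applying it to moment: m(cons)+2=o, o(vowel)+11=z, m(cons)+2=o, e(vowel)+11=p, n(cons)+2=p, t(cons)+2=v.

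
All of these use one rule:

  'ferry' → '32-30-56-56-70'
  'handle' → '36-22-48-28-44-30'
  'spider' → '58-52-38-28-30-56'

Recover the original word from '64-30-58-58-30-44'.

f(#6)→32 and e(#5)→30: differences scale by 2, so n = 2·pos + 20. Each letter becomes 2×(its alphabet position, a=1..z=26) + 20.
Reversing it on 64-30-58-58-30-44: 64→(64−20)÷2=22=v, 30→(30−20)÷2=5=e, 58→(58−20)÷2=19=s, 58→(58−20)÷2=19=s, 30→(30−20)÷2=5=e, 44→(44−20)÷2=12=l.

vessel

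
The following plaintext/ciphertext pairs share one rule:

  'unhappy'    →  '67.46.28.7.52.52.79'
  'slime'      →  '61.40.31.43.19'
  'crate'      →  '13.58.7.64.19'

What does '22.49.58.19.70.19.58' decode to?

Each letter becomes 3×(its alphabet position, a=1..z=26) + 4.
Reversing it on 22.49.58.19.70.19.58: 22→(22−4)÷3=6=f, 49→(49−4)÷3=15=o, 58→(58−4)÷3=18=r, 19→(19−4)÷3=5=e, 70→(70−4)÷3=22=v, 19→(19−4)÷3=5=e, 58→(58−4)÷3=18=r.

forever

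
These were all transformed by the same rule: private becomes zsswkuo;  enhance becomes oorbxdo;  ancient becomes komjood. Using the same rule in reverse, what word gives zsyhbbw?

Shifts by position in private: pos 0: p→z (+10), pos 1: r→s (+1), pos 2: i→s (+10), pos 3: v→w (+1) — repeating every 2. A repeating key of period 2 is used — shifts +10, +1 over and over.
Reversing it on zsyhbbw: z−10=p, s−1=r, y−10=o, h−1=g, b−10=r, b−1=a, w−10=m.

program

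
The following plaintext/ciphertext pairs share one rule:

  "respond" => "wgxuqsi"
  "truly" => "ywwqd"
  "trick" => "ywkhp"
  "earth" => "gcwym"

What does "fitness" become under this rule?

The rule splits by letter class: vowels +2, consonants +5.
For fitness: f(cons)+5=k, i(vowel)+2=k, t(cons)+5=y, n(cons)+5=s, e(vowel)+2=g, s(cons)+5=x, s(cons)+5=x.

kkysgxx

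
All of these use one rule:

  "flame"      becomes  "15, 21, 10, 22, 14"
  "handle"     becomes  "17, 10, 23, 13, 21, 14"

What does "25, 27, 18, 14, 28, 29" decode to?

priest

f is letter #6 and maps to 15: an offset of 9. Letters become their 1-based position plus 9 (so a→10, b→11, …).
Decoding 25, 27, 18, 14, 28, 29: 25→(25−9)÷1=16=p, 27→(27−9)÷1=18=r, 18→(18−9)÷1=9=i, 14→(14−9)÷1=5=e, 28→(28−9)÷1=19=s, 29→(29−9)÷1=20=t.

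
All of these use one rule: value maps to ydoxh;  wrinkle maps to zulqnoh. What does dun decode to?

ark

It's a constant shift of +3 (ROT3).
Undoing it on dun: d−3=a, u−3=r, n−3=k.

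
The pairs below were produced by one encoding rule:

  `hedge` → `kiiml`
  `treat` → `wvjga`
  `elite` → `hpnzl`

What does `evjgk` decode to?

The shift increases by 1 at each position, starting from +3: 3, 4, 5, ….
Reversing it on evjgk: e−3=b, v−4=r, j−5=e, g−6=a, k−7=d.

bread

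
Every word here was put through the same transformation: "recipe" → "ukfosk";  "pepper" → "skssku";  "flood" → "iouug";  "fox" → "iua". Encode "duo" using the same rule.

gau

The shift depends on letter class: consonant r→u is +3, but vowel e→k is +6. Two shifts are in play — +6 for a/e/i/o/u, +3 for every other letter.
For duo: d(cons)+3=g, u(vowel)+6=a, o(vowel)+6=u.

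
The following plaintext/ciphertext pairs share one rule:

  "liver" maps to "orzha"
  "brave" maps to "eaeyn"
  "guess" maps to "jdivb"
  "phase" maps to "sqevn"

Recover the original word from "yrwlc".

visit

Shifts by position in liver: pos 0: l→o (+3), pos 1: i→r (+9), pos 2: v→z (+4), pos 3: e→h (+3), pos 4: r→a (+9) — repeating every 3. A repeating key of period 3 is used — shifts +3, +9, +4 over and over.
Decoding yrwlc: y−3=v, r−9=i, w−4=s, l−3=i, c−9=t.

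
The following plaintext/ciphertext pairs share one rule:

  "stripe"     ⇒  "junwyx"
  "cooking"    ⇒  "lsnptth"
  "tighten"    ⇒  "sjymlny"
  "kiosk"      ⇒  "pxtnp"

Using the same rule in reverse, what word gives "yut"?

The output letters match the input read backwards, each shifted +5: stripe reversed is epirts. Two steps: reverse the string, then apply a Caesar shift of +5.
Reversing it on yut: shift back: y−5=t, u−5=p, t−5=o → tpo; then reverse → opt.

opt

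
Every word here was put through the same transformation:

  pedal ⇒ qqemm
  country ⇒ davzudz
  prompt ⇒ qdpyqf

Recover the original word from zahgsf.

yogurt

Shifts by position in pedal: pos 0: p→q (+1), pos 1: e→q (+12), pos 2: d→e (+1), pos 3: a→m (+12) — repeating every 2. The shifts repeat in a cycle of length 2: positions 0,1,… shift by +1, +12, then the pattern repeats.
Undoing it on zahgsf: z−1=y, a−12=o, h−1=g, g−12=u, s−1=r, f−12=t.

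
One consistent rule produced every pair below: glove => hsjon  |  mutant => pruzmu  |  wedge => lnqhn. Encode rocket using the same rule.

ajtvnu

g(6)→h(7) and l(11)→s(18) fit y≡23x+25 (mod 26); the inverse of 23 mod 26 is 17. Each letter's alphabet position (a=0..z=25) is mapped through 23·x+25 mod 26 — an affine cipher.
On rocket: r(17)→23·17+25≡0=a; o(14)→23·14+25≡9=j; c(2)→23·2+25≡19=t; k(10)→23·10+25≡21=v; e(4)→23·4+25≡13=n; t(19)→23·19+25≡20=u (all mod 26).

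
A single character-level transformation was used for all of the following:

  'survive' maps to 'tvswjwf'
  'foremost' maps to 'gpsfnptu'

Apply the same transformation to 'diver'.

Compare letters: s→t is +1, u→v is +1, r→s is +1 — a constant shift. Every letter moves 1 place later in the alphabet, wrapping around z→a.
For diver: d+1=e, i+1=j, v+1=w, e+1=f, r+1=s.

ejwfs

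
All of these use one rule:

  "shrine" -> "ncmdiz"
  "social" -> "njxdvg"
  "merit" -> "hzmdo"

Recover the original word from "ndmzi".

siren

Compare letters: s→n is +21, h→c is +21, r→m is +21 — a constant shift. It's a constant shift of +21 (ROT21).
Undoing it on ndmzi: n−21=s, d−21=i, m−21=r, z−21=e, i−21=n.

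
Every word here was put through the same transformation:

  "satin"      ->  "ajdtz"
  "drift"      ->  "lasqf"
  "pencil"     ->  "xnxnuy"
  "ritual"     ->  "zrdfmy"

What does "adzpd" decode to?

super

The shift increases by 1 at each position, starting from +8: 8, 9, 10, ….
Reversing it on adzpd: a−8=s, d−9=u, z−10=p, p−11=e, d−12=r.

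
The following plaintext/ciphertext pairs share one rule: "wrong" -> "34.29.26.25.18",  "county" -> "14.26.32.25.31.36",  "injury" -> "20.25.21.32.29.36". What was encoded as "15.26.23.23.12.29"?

dollar

w is letter #23 and maps to 34: an offset of 11. The number is (letter's place in the alphabet, a=1) + 11.
Undoing it on 15.26.23.23.12.29: 15→(15−11)÷1=4=d, 26→(26−11)÷1=15=o, 23→(23−11)÷1=12=l, 23→(23−11)÷1=12=l, 12→(12−11)÷1=1=a, 29→(29−11)÷1=18=r.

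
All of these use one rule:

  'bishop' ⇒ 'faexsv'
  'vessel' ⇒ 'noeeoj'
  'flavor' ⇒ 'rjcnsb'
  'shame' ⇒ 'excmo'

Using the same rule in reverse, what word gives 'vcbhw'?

party

Treating letters as 0–25, the rule is x ↦ 3x + 2 (mod 26).
Decoding vcbhw: v(21)→9·(21−2)≡15=p; c(2)→9·(2−2)≡0=a; b(1)→9·(1−2)≡17=r; h(7)→9·(7−2)≡19=t; w(22)→9·(22−2)≡24=y (all mod 26).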